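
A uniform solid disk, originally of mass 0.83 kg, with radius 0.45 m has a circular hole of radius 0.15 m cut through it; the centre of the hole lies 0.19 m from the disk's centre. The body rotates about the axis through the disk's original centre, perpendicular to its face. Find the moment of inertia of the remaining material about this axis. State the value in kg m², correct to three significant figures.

Unpierced body about its centre: I₀ = (1/2)MR² = (1/2)(0.83)(0.45)² = 0.084038 kg m².
The removed disk has mass m = M·(r/R)² = (0.83)(0.15/0.45)² = 0.092222 kg (same uniform areal density).
Its moment of inertia about the rotation axis (parallel-axis theorem): I_hole = (1/2)mr² + md² = (1/2)(0.092222)(0.15)² + (0.092222)(0.19)² = 0.0043667 kg m².
Treating the hole as negative mass, I = I₀ − I_hole = 0.084038 − 0.0043667 = 0.079671 kg m².

0.0797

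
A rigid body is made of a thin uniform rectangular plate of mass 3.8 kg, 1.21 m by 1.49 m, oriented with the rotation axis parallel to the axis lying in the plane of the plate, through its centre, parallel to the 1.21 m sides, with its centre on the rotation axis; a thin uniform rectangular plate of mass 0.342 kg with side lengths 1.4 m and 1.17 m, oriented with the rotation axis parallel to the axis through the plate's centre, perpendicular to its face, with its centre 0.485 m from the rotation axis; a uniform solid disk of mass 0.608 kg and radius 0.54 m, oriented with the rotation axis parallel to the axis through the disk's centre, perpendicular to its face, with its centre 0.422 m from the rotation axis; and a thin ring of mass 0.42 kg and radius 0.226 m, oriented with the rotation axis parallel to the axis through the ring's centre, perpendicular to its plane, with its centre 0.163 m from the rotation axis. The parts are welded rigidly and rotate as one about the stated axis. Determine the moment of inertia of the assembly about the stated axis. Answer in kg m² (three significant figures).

Rectangular plate: I_cm = (1/12)Mb² = (1/12)(3.8)(1.49)² = 0.70303 kg m²; axis through the centre, so I = 0.70303 kg m².
Rectangular plate: I_cm = (1/12)M(a²+b²) = (1/12)(0.342)[(1.4)² + (1.17)²] = 0.094874 kg m²; centre at d = 0.485 m, so the parallel axis theorem gives I = 0.094874 + (0.342)(0.485)² = 0.17532 kg m².
Solid disk: I_cm = (1/2)MR² = (1/2)(0.608)(0.54)² = 0.088646 kg m²; centre at d = 0.422 m, so the parallel axis theorem gives I = 0.088646 + (0.608)(0.422)² = 0.19692 kg m².
Thin ring: I_cm = MR² = (0.42)(0.226)² = 0.021452 kg m²; centre at d = 0.163 m, so the parallel axis theorem gives I = 0.021452 + (0.42)(0.163)² = 0.032611 kg m².
Total I = 0.70303 + 0.17532 + 0.19692 + 0.032611 = 1.1079 kg m².

1.11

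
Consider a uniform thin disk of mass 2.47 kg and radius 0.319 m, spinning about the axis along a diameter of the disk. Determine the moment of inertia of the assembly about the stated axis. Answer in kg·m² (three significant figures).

I_cm = (1/4)MR² = (1/4)(2.47)(0.319)² = 0.062837 kg·m²; axis through the centre, so I = 0.062837 kg·m².

0.0628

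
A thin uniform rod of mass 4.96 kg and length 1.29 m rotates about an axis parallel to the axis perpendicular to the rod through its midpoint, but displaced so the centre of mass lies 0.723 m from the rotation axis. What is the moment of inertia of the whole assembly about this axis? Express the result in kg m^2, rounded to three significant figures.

3.28

I_cm = (1/12)ML² = (1/12)(4.96)(1.29)² = 0.68783 kg m^2; centre at d = 0.723 m, so the parallel axis theorem gives I = 0.68783 + (4.96)(0.723)² = 3.2806 kg m^2.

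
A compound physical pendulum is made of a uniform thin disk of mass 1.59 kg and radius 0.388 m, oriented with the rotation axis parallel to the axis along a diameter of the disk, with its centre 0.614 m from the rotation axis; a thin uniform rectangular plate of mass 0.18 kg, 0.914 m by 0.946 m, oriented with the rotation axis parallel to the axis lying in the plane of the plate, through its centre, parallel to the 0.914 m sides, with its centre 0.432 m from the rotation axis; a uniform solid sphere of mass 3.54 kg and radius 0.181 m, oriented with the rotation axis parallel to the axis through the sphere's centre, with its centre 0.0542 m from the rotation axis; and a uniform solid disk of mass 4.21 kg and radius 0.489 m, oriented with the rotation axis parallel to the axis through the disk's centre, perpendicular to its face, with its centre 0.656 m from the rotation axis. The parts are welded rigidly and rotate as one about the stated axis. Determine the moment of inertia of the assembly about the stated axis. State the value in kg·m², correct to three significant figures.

Thin disk: I_cm = (1/4)MR² = (1/4)(1.59)(0.388)² = 0.059841 kg·m²; centre at d = 0.614 m, so I = I_cm + Md² gives I = 0.059841 + (1.59)(0.614)² = 0.65926 kg·m².
Rectangular plate: I_cm = (1/12)Mb² = (1/12)(0.18)(0.946)² = 0.013424 kg·m²; centre at d = 0.432 m, so I = I_cm + Md² gives I = 0.013424 + (0.18)(0.432)² = 0.047016 kg·m².
Solid sphere: I_cm = (2/5)MR² = (2/5)(3.54)(0.181)² = 0.04639 kg·m²; centre at d = 0.0542 m, so I = I_cm + Md² gives I = 0.04639 + (3.54)(0.0542)² = 0.056789 kg·m².
Solid disk: I_cm = (1/2)MR² = (1/2)(4.21)(0.489)² = 0.50335 kg·m²; centre at d = 0.656 m, so I = I_cm + Md² gives I = 0.50335 + (4.21)(0.656)² = 2.3151 kg·m².
Total I = 0.65926 + 0.047016 + 0.056789 + 2.3151 = 3.0781 kg·m².

3.08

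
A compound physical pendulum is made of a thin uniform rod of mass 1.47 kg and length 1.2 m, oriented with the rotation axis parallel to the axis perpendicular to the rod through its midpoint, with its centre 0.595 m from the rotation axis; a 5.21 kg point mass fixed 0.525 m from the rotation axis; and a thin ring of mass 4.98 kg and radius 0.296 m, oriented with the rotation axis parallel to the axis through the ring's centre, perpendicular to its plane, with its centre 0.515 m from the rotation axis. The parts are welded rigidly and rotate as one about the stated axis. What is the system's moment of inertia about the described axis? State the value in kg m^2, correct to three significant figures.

Thin rod: I_cm = (1/12)ML² = (1/12)(1.47)(1.2)² = 0.1764 kg m^2; centre at d = 0.595 m, so I = I_cm + Md² gives I = 0.1764 + (1.47)(0.595)² = 0.69682 kg m^2.
Point mass: I_cm = 0; centre at d = 0.525 m, so I = I_cm + Md² gives I = 0 + (5.21)(0.525)² = 1.436 kg m^2.
Thin ring: I_cm = MR² = (4.98)(0.296)² = 0.43633 kg m^2; centre at d = 0.515 m, so I = I_cm + Md² gives I = 0.43633 + (4.98)(0.515)² = 1.7571 kg m^2.
Total I = 0.69682 + 1.436 + 1.7571 = 3.89 kg m^2.

3.89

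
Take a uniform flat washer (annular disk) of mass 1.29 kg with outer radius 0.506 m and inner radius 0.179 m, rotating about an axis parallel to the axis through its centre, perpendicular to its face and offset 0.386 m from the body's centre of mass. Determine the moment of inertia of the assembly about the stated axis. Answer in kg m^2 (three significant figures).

I_cm = (1/2)M(R²+r²) = (1/2)(1.29)[(0.506)² + (0.179)²] = 0.18581 kg m^2; centre at d = 0.386 m, so I = I_cm + Md² gives I = 0.18581 + (1.29)(0.386)² = 0.37801 kg m^2.

0.378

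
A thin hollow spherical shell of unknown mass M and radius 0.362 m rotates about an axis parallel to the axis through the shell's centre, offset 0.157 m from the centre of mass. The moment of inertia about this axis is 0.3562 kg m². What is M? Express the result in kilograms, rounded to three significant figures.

I = I_cm + Md² = (2/3)MR² + Md² = M·[0.666667·(0.362)² + (0.157)²] = M·0.11201.
So M = 0.3562 / 0.11201 = 3.18 kg.

3.18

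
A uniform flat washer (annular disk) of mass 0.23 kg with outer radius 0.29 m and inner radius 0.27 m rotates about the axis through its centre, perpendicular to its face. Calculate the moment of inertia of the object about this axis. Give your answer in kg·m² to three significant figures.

I_cm = (1/2)M(R²+r²) = (1/2)(0.23)[(0.29)² + (0.27)²] = 0.018055 kg·m²; axis through the centre, so I = 0.018055 kg·m².

0.0181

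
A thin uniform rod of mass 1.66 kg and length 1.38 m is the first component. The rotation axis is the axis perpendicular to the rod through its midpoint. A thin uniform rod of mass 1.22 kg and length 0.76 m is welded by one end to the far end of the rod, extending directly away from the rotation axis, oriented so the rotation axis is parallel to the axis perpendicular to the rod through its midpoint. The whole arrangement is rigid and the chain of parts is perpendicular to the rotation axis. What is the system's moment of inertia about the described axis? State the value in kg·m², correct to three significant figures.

1.72

Thin rod: I_cm = (1/12)ML² = (1/12)(1.66)(1.38)² = 0.26344 kg·m²; axis through the centre, so I = 0.26344 kg·m².
Thin rod: I_cm = (1/12)ML² = (1/12)(1.22)(0.76)² = 0.058723 kg·m²; centre at d = 0.69 + 0.38 = 1.07 m, so the parallel axis theorem gives I = 0.058723 + (1.22)(1.07)² = 1.4555 kg·m².
Total I = 0.26344 + 1.4555 = 1.7189 kg·m².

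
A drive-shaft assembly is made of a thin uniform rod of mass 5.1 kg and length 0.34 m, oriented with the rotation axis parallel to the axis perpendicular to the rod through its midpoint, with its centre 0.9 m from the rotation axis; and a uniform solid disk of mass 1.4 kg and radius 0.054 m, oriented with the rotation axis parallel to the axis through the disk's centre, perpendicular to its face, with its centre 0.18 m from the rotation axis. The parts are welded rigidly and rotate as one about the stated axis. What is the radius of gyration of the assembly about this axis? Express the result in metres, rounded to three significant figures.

0.806

Thin rod: I_cm = (1/12)ML² = (1/12)(5.1)(0.34)² = 0.04913 kg m²; centre at d = 0.9 m, so I = I_cm + Md² gives I = 0.04913 + (5.1)(0.9)² = 4.1801 kg m².
Solid disk: I_cm = (1/2)MR² = (1/2)(1.4)(0.054)² = 0.0020412 kg m²; centre at d = 0.18 m, so I = I_cm + Md² gives I = 0.0020412 + (1.4)(0.18)² = 0.047401 kg m².
Total I = 4.2275 kg m²; total mass M = 6.5 kg.
k = √(I/M) = √(4.2275/6.5) = 0.80647 m.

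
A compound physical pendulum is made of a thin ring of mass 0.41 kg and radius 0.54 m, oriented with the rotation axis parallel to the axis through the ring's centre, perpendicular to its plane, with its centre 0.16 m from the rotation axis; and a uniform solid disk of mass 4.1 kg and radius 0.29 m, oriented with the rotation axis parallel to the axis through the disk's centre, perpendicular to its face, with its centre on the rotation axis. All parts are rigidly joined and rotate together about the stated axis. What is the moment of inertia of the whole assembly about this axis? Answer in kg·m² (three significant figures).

0.302

Thin ring: I_cm = MR² = (0.41)(0.54)² = 0.11956 kg·m²; centre at d = 0.16 m, so the parallel axis theorem gives I = 0.11956 + (0.41)(0.16)² = 0.13005 kg·m².
Solid disk: I_cm = (1/2)MR² = (1/2)(4.1)(0.29)² = 0.1724 kg·m²; axis through the centre, so I = 0.1724 kg·m².
Total I = 0.13005 + 0.1724 = 0.30246 kg·m².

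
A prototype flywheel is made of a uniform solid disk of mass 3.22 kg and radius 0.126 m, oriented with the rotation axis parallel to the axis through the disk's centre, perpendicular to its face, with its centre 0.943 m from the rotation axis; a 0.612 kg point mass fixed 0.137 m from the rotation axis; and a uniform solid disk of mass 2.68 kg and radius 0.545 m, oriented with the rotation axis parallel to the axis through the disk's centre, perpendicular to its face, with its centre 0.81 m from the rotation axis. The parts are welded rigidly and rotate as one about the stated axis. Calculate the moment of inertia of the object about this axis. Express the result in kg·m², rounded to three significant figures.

5.06

Solid disk: I_cm = (1/2)MR² = (1/2)(3.22)(0.126)² = 0.02556 kg·m²; centre at d = 0.943 m, so I = I_cm + Md² gives I = 0.02556 + (3.22)(0.943)² = 2.8889 kg·m².
Point mass: I_cm = 0; centre at d = 0.137 m, so I = I_cm + Md² gives I = 0 + (0.612)(0.137)² = 0.011487 kg·m².
Solid disk: I_cm = (1/2)MR² = (1/2)(2.68)(0.545)² = 0.39801 kg·m²; centre at d = 0.81 m, so I = I_cm + Md² gives I = 0.39801 + (2.68)(0.81)² = 2.1564 kg·m².
Total I = 2.8889 + 0.011487 + 2.1564 = 5.0568 kg·m².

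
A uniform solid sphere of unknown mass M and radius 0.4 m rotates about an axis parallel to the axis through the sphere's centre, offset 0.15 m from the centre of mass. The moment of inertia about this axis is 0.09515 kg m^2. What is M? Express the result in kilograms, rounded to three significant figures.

I = I_cm + Md² = (2/5)MR² + Md² = M·[0.4·(0.4)² + (0.15)²] = M·0.0865.
So M = 0.09515 / 0.0865 = 1.1 kg.

1.10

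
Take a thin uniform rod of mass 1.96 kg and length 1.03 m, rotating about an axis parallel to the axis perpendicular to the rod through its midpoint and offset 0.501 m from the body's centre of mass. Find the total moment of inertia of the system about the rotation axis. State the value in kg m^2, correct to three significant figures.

I_cm = (1/12)ML² = (1/12)(1.96)(1.03)² = 0.17328 kg m^2; centre at d = 0.501 m, so the parallel axis theorem gives I = 0.17328 + (1.96)(0.501)² = 0.66524 kg m^2.

0.665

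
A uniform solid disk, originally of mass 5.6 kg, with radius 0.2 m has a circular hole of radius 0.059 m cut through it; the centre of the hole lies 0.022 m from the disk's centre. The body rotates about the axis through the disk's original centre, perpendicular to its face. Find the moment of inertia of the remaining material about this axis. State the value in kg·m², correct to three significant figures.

0.111

Unpierced body about its centre: I₀ = (1/2)MR² = (1/2)(5.6)(0.2)² = 0.112 kg·m².
The removed disk has mass m = M·(r/R)² = (5.6)(0.059/0.2)² = 0.48734 kg (same uniform areal density).
Its moment of inertia about the rotation axis (parallel-axis theorem): I_hole = (1/2)mr² + md² = (1/2)(0.48734)(0.059)² + (0.48734)(0.022)² = 0.0010841 kg·m².
Treating the hole as negative mass, I = I₀ − I_hole = 0.112 − 0.0010841 = 0.11092 kg·m².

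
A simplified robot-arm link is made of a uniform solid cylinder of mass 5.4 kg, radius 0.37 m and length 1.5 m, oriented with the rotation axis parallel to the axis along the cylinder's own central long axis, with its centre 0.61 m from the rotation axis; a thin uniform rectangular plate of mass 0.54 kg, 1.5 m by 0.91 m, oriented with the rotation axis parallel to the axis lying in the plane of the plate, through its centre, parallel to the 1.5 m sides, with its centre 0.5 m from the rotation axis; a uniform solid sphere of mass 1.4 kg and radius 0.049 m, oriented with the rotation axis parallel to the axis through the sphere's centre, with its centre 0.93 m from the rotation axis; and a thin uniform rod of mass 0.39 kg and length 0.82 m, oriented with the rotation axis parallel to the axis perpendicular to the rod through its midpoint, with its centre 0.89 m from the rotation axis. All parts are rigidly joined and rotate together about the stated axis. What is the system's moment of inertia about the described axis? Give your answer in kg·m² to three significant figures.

4.09

Solid cylinder: I_cm = (1/2)MR² = (1/2)(5.4)(0.37)² = 0.36963 kg·m²; centre at d = 0.61 m, so I = I_cm + Md² gives I = 0.36963 + (5.4)(0.61)² = 2.379 kg·m².
Rectangular plate: I_cm = (1/12)Mb² = (1/12)(0.54)(0.91)² = 0.037264 kg·m²; centre at d = 0.5 m, so I = I_cm + Md² gives I = 0.037264 + (0.54)(0.5)² = 0.17226 kg·m².
Solid sphere: I_cm = (2/5)MR² = (2/5)(1.4)(0.049)² = 0.0013446 kg·m²; centre at d = 0.93 m, so I = I_cm + Md² gives I = 0.0013446 + (1.4)(0.93)² = 1.2122 kg·m².
Thin rod: I_cm = (1/12)ML² = (1/12)(0.39)(0.82)² = 0.021853 kg·m²; centre at d = 0.89 m, so I = I_cm + Md² gives I = 0.021853 + (0.39)(0.89)² = 0.33077 kg·m².
Total I = 2.379 + 0.17226 + 1.2122 + 0.33077 = 4.0942 kg·m².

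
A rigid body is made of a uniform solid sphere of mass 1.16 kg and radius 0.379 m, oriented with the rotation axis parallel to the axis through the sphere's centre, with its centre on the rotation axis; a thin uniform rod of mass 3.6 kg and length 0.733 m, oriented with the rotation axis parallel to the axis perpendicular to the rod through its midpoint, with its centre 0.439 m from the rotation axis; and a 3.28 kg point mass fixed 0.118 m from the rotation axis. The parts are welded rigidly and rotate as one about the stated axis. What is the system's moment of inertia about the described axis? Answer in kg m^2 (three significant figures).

0.967

Solid sphere: I_cm = (2/5)MR² = (2/5)(1.16)(0.379)² = 0.066649 kg m^2; axis through the centre, so I = 0.066649 kg m^2.
Thin rod: I_cm = (1/12)ML² = (1/12)(3.6)(0.733)² = 0.16119 kg m^2; centre at d = 0.439 m, so the parallel axis theorem gives I = 0.16119 + (3.6)(0.439)² = 0.85498 kg m^2.
Point mass: I_cm = 0; centre at d = 0.118 m, so the parallel axis theorem gives I = 0 + (3.28)(0.118)² = 0.045671 kg m^2.
Total I = 0.066649 + 0.85498 + 0.045671 = 0.9673 kg m^2.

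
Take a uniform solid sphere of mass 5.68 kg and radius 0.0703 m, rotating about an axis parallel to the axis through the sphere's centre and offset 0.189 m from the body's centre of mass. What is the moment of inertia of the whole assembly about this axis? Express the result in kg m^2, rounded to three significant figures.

I_cm = (2/5)MR² = (2/5)(5.68)(0.0703)² = 0.011228 kg m^2; centre at d = 0.189 m, so I = I_cm + Md² gives I = 0.011228 + (5.68)(0.189)² = 0.21412 kg m^2.

0.214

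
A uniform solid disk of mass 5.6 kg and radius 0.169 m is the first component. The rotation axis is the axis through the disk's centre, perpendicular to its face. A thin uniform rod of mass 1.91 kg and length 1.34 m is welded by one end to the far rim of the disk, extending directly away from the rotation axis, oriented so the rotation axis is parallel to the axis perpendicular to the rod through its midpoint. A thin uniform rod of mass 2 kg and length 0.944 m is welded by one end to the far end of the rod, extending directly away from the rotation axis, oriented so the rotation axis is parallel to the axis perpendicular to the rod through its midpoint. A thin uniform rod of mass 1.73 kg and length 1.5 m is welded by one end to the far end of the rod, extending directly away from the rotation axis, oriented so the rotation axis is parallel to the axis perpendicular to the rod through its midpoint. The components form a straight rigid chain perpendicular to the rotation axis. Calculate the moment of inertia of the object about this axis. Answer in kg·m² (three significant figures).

27.8

Solid disk: I_cm = (1/2)MR² = (1/2)(5.6)(0.169)² = 0.079971 kg·m²; axis through the centre, so I = 0.079971 kg·m².
Thin rod: I_cm = (1/12)ML² = (1/12)(1.91)(1.34)² = 0.2858 kg·m²; centre at d = 0.169 + 0.67 = 0.839 m, so I = I_cm + Md² gives I = 0.2858 + (1.91)(0.839)² = 1.6303 kg·m².
Thin rod: I_cm = (1/12)ML² = (1/12)(2)(0.944)² = 0.14852 kg·m²; centre at d = 0.169 + 0.67 + 0.67 + 0.472 = 1.981 m, so I = I_cm + Md² gives I = 0.14852 + (2)(1.981)² = 7.9972 kg·m².
Thin rod: I_cm = (1/12)ML² = (1/12)(1.73)(1.5)² = 0.32437 kg·m²; centre at d = 0.169 + 0.67 + 0.67 + 0.472 + 0.472 + 0.75 = 3.203 m, so I = I_cm + Md² gives I = 0.32437 + (1.73)(3.203)² = 18.073 kg·m².
Total I = 0.079971 + 1.6303 + 7.9972 + 18.073 = 27.78 kg·m².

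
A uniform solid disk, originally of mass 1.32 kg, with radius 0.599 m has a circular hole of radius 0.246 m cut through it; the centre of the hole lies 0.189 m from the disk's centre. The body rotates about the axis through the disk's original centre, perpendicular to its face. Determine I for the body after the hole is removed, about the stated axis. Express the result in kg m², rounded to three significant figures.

0.222

Unpierced body about its centre: I₀ = (1/2)MR² = (1/2)(1.32)(0.599)² = 0.23681 kg m².
The removed disk has mass m = M·(r/R)² = (1.32)(0.246/0.599)² = 0.22263 kg (same uniform areal density).
Its moment of inertia about the rotation axis (parallel-axis theorem): I_hole = (1/2)mr² + md² = (1/2)(0.22263)(0.246)² + (0.22263)(0.189)² = 0.014689 kg m².
Treating the hole as negative mass, I = I₀ − I_hole = 0.23681 − 0.014689 = 0.22212 kg m².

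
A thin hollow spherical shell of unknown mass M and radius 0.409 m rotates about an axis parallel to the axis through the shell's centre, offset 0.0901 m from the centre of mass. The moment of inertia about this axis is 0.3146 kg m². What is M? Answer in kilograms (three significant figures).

2.63

I = I_cm + Md² = (2/3)MR² + Md² = M·[0.666667·(0.409)² + (0.0901)²] = M·0.11964.
So M = 0.3146 / 0.11964 = 2.6296 kg.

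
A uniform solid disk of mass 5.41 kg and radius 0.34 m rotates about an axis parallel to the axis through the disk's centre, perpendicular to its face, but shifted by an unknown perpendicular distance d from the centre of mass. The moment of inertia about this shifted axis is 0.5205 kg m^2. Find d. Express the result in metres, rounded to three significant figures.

0.196

About the centre-of-mass axis, I_cm = (1/2)MR² = (1/2)(5.41)(0.34)² = 0.3127 kg m^2.
Parallel axis theorem: I = I_cm + Md², so Md² = 0.5205 − 0.3127 = 0.2078 kg m^2.
d = √(0.2078 / 5.41) = 0.19599 m.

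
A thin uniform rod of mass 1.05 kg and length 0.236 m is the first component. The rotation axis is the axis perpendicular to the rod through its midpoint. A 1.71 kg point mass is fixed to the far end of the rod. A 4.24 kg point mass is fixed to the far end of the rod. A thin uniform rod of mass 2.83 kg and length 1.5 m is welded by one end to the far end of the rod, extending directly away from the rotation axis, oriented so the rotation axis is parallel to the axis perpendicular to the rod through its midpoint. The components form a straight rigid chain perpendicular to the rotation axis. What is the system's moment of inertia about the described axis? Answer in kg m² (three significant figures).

2.75

Thin rod: I_cm = (1/12)ML² = (1/12)(1.05)(0.236)² = 0.0048734 kg m²; axis through the centre, so I = 0.0048734 kg m².
Point mass: I_cm = 0; centre at d = 0.118 m, so I = I_cm + Md² gives I = 0 + (1.71)(0.118)² = 0.02381 kg m².
Point mass: I_cm = 0; centre at d = 0.118 m, so I = I_cm + Md² gives I = 0 + (4.24)(0.118)² = 0.059038 kg m².
Thin rod: I_cm = (1/12)ML² = (1/12)(2.83)(1.5)² = 0.53063 kg m²; centre at d = 0.118 + 0.75 = 0.868 m, so I = I_cm + Md² gives I = 0.53063 + (2.83)(0.868)² = 2.6628 kg m².
Total I = 0.0048734 + 0.02381 + 0.059038 + 2.6628 = 2.7505 kg m².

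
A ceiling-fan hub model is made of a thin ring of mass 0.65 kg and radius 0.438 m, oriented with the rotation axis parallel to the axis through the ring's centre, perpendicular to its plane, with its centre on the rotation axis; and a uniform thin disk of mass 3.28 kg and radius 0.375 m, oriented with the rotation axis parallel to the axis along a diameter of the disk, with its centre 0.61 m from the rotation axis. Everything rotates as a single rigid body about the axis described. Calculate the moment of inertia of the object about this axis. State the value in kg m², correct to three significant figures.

1.46

Thin ring: I_cm = MR² = (0.65)(0.438)² = 0.1247 kg m²; axis through the centre, so I = 0.1247 kg m².
Thin disk: I_cm = (1/4)MR² = (1/4)(3.28)(0.375)² = 0.11531 kg m²; centre at d = 0.61 m, so the parallel axis theorem gives I = 0.11531 + (3.28)(0.61)² = 1.3358 kg m².
Total I = 0.1247 + 1.3358 = 1.4605 kg m².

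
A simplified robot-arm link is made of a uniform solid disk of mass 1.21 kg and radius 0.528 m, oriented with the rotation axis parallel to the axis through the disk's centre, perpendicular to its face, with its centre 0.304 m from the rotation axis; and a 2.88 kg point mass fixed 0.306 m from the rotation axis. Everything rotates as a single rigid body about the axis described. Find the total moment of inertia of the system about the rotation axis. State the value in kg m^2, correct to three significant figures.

0.550

Solid disk: I_cm = (1/2)MR² = (1/2)(1.21)(0.528)² = 0.16866 kg m^2; centre at d = 0.304 m, so the parallel axis theorem gives I = 0.16866 + (1.21)(0.304)² = 0.28049 kg m^2.
Point mass: I_cm = 0; centre at d = 0.306 m, so the parallel axis theorem gives I = 0 + (2.88)(0.306)² = 0.26967 kg m^2.
Total I = 0.28049 + 0.26967 = 0.55016 kg m^2.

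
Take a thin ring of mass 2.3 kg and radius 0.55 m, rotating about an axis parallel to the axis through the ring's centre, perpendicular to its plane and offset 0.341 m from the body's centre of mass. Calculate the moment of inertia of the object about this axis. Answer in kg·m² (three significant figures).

0.963

I_cm = MR² = (2.3)(0.55)² = 0.69575 kg·m²; centre at d = 0.341 m, so I = I_cm + Md² gives I = 0.69575 + (2.3)(0.341)² = 0.9632 kg·m².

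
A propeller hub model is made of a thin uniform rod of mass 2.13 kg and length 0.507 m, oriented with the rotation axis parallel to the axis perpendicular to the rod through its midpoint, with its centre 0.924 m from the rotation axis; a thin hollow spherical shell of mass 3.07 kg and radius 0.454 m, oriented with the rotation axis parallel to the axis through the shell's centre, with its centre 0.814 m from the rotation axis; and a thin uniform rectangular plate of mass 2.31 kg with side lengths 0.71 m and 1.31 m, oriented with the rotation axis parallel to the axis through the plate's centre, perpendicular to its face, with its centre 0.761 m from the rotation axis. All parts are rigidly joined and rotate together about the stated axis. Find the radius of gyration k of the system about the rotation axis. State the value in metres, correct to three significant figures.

Thin rod: I_cm = (1/12)ML² = (1/12)(2.13)(0.507)² = 0.045626 kg m²; centre at d = 0.924 m, so I = I_cm + Md² gives I = 0.045626 + (2.13)(0.924)² = 1.8642 kg m².
Spherical shell: I_cm = (2/3)MR² = (2/3)(3.07)(0.454)² = 0.42185 kg m²; centre at d = 0.814 m, so I = I_cm + Md² gives I = 0.42185 + (3.07)(0.814)² = 2.456 kg m².
Rectangular plate: I_cm = (1/12)M(a²+b²) = (1/12)(2.31)[(0.71)² + (1.31)²] = 0.42739 kg m²; centre at d = 0.761 m, so I = I_cm + Md² gives I = 0.42739 + (2.31)(0.761)² = 1.7652 kg m².
Total I = 6.0853 kg m²; total mass M = 7.51 kg.
k = √(I/M) = √(6.0853/7.51) = 0.90017 m.

0.900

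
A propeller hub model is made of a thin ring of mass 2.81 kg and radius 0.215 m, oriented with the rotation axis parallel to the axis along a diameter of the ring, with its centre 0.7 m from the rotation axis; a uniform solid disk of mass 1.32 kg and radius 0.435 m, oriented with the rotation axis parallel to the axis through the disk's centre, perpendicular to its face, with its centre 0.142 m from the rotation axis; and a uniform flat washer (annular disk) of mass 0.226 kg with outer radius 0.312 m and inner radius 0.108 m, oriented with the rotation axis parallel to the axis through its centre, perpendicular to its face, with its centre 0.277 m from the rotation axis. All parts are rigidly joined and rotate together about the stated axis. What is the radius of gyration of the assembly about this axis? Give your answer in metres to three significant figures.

Thin ring: I_cm = (1/2)MR² = (1/2)(2.81)(0.215)² = 0.064946 kg m^2; centre at d = 0.7 m, so I = I_cm + Md² gives I = 0.064946 + (2.81)(0.7)² = 1.4418 kg m^2.
Solid disk: I_cm = (1/2)MR² = (1/2)(1.32)(0.435)² = 0.12489 kg m^2; centre at d = 0.142 m, so I = I_cm + Md² gives I = 0.12489 + (1.32)(0.142)² = 0.1515 kg m^2.
Annular disk: I_cm = (1/2)M(R²+r²) = (1/2)(0.226)[(0.312)² + (0.108)²] = 0.012318 kg m^2; centre at d = 0.277 m, so I = I_cm + Md² gives I = 0.012318 + (0.226)(0.277)² = 0.029659 kg m^2.
Total I = 1.623 kg m^2; total mass M = 4.356 kg.
k = √(I/M) = √(1.623/4.356) = 0.6104 m.

0.610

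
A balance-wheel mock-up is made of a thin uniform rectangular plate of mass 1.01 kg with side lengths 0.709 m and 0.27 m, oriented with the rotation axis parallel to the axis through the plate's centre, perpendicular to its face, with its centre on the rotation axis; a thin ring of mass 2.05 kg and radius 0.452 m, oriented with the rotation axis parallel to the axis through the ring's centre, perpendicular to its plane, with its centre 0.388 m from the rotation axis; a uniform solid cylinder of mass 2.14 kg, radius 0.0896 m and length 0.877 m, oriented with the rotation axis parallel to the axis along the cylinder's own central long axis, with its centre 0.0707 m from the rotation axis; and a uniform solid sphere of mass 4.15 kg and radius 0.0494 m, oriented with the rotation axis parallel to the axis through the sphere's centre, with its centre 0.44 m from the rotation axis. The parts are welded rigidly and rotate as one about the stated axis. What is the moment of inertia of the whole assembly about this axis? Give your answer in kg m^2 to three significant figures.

Rectangular plate: I_cm = (1/12)M(a²+b²) = (1/12)(1.01)[(0.709)² + (0.27)²] = 0.048445 kg m^2; axis through the centre, so I = 0.048445 kg m^2.
Thin ring: I_cm = MR² = (2.05)(0.452)² = 0.41882 kg m^2; centre at d = 0.388 m, so I = I_cm + Md² gives I = 0.41882 + (2.05)(0.388)² = 0.72744 kg m^2.
Solid cylinder: I_cm = (1/2)MR² = (1/2)(2.14)(0.0896)² = 0.0085901 kg m^2; centre at d = 0.0707 m, so I = I_cm + Md² gives I = 0.0085901 + (2.14)(0.0707)² = 0.019287 kg m^2.
Solid sphere: I_cm = (2/5)MR² = (2/5)(4.15)(0.0494)² = 0.004051 kg m^2; centre at d = 0.44 m, so I = I_cm + Md² gives I = 0.004051 + (4.15)(0.44)² = 0.80749 kg m^2.
Total I = 0.048445 + 0.72744 + 0.019287 + 0.80749 = 1.6027 kg m^2.

1.60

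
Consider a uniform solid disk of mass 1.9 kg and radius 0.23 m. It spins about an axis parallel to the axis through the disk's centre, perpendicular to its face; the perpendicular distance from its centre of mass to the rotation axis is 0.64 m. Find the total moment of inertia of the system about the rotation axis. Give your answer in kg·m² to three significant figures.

0.828

I_cm = (1/2)MR² = (1/2)(1.9)(0.23)² = 0.050255 kg·m²; centre at d = 0.64 m, so I = I_cm + Md² gives I = 0.050255 + (1.9)(0.64)² = 0.8285 kg·m².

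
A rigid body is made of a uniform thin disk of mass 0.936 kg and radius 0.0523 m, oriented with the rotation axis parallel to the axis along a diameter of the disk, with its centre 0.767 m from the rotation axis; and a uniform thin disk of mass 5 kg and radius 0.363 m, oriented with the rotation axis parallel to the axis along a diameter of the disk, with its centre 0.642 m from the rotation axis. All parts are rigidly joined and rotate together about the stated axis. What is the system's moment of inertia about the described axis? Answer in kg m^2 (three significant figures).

2.78

Thin disk: I_cm = (1/4)MR² = (1/4)(0.936)(0.0523)² = 0.00064006 kg m^2; centre at d = 0.767 m, so the parallel axis theorem gives I = 0.00064006 + (0.936)(0.767)² = 0.55128 kg m^2.
Thin disk: I_cm = (1/4)MR² = (1/4)(5)(0.363)² = 0.16471 kg m^2; centre at d = 0.642 m, so the parallel axis theorem gives I = 0.16471 + (5)(0.642)² = 2.2255 kg m^2.
Total I = 0.55128 + 2.2255 = 2.7768 kg m^2.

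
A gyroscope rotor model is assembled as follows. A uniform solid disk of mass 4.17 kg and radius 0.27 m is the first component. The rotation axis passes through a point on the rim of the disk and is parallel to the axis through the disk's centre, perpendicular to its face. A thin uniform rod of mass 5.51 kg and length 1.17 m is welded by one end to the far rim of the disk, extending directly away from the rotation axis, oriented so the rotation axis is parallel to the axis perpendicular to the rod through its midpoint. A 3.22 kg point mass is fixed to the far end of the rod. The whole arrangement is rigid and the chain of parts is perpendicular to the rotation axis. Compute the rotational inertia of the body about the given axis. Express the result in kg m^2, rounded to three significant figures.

17.5

Solid disk: I_cm = (1/2)MR² = (1/2)(4.17)(0.27)² = 0.152 kg m^2; centre at d = 0.27 m, so the parallel axis theorem gives I = 0.152 + (4.17)(0.27)² = 0.45599 kg m^2.
Thin rod: I_cm = (1/12)ML² = (1/12)(5.51)(1.17)² = 0.62855 kg m^2; centre at d = 0.27 + 0.27 + 0.585 = 1.125 m, so the parallel axis theorem gives I = 0.62855 + (5.51)(1.125)² = 7.6021 kg m^2.
Point mass: I_cm = 0; centre at d = 0.27 + 0.27 + 0.585 + 0.585 = 1.71 m, so the parallel axis theorem gives I = 0 + (3.22)(1.71)² = 9.4156 kg m^2.
Total I = 0.45599 + 7.6021 + 9.4156 = 17.474 kg m^2.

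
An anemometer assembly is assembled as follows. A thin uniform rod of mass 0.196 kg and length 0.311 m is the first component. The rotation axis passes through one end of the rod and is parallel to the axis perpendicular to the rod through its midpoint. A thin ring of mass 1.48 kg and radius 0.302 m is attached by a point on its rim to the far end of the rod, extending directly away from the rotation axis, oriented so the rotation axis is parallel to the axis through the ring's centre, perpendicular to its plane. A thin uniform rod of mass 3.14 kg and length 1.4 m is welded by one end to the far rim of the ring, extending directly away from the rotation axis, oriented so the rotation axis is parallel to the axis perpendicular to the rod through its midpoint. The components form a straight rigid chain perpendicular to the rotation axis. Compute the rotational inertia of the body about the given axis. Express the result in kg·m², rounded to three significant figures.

Thin rod: I_cm = (1/12)ML² = (1/12)(0.196)(0.311)² = 0.0015798 kg·m²; centre at d = 0.1555 m, so I = I_cm + Md² gives I = 0.0015798 + (0.196)(0.1555)² = 0.0063191 kg·m².
Thin ring: I_cm = MR² = (1.48)(0.302)² = 0.13498 kg·m²; centre at d = 0.1555 + 0.1555 + 0.302 = 0.613 m, so I = I_cm + Md² gives I = 0.13498 + (1.48)(0.613)² = 0.69112 kg·m².
Thin rod: I_cm = (1/12)ML² = (1/12)(3.14)(1.4)² = 0.51287 kg·m²; centre at d = 0.1555 + 0.1555 + 0.302 + 0.302 + 0.7 = 1.615 m, so I = I_cm + Md² gives I = 0.51287 + (3.14)(1.615)² = 8.7027 kg·m².
Total I = 0.0063191 + 0.69112 + 8.7027 = 9.4001 kg·m².

9.40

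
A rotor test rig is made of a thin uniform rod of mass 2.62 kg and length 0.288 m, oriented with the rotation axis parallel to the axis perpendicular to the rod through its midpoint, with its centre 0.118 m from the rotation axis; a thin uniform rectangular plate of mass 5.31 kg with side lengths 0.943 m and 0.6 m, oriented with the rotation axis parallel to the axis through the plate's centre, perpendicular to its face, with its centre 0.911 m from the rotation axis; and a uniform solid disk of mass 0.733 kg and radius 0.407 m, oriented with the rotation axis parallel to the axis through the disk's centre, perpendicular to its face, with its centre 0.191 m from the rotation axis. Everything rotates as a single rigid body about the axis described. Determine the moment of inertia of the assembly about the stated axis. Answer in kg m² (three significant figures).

Thin rod: I_cm = (1/12)ML² = (1/12)(2.62)(0.288)² = 0.018109 kg m²; centre at d = 0.118 m, so the parallel axis theorem gives I = 0.018109 + (2.62)(0.118)² = 0.05459 kg m².
Rectangular plate: I_cm = (1/12)M(a²+b²) = (1/12)(5.31)[(0.943)² + (0.6)²] = 0.55279 kg m²; centre at d = 0.911 m, so the parallel axis theorem gives I = 0.55279 + (5.31)(0.911)² = 4.9597 kg m².
Solid disk: I_cm = (1/2)MR² = (1/2)(0.733)(0.407)² = 0.06071 kg m²; centre at d = 0.191 m, so the parallel axis theorem gives I = 0.06071 + (0.733)(0.191)² = 0.087451 kg m².
Total I = 0.05459 + 4.9597 + 0.087451 = 5.1017 kg m².

5.10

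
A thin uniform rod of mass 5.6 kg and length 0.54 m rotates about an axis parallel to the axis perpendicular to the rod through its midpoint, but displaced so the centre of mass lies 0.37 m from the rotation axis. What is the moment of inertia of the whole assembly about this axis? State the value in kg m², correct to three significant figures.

I_cm = (1/12)ML² = (1/12)(5.6)(0.54)² = 0.13608 kg m²; centre at d = 0.37 m, so the parallel axis theorem gives I = 0.13608 + (5.6)(0.37)² = 0.90272 kg m².

0.903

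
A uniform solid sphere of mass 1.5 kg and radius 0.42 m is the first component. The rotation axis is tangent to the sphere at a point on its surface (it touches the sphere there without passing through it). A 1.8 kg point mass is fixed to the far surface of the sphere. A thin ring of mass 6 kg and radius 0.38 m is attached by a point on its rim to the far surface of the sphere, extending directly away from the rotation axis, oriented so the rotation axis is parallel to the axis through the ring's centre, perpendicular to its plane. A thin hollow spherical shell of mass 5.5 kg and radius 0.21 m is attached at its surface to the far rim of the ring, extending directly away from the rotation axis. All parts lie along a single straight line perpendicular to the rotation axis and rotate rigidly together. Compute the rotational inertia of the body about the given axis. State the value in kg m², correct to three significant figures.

29.6

Solid sphere: I_cm = (2/5)MR² = (2/5)(1.5)(0.42)² = 0.10584 kg m²; centre at d = 0.42 m, so I = I_cm + Md² gives I = 0.10584 + (1.5)(0.42)² = 0.37044 kg m².
Point mass: I_cm = 0; centre at d = 0.42 + 0.42 = 0.84 m, so I = I_cm + Md² gives I = 0 + (1.8)(0.84)² = 1.2701 kg m².
Thin ring: I_cm = MR² = (6)(0.38)² = 0.8664 kg m²; centre at d = 0.42 + 0.42 + 0.38 = 1.22 m, so I = I_cm + Md² gives I = 0.8664 + (6)(1.22)² = 9.7968 kg m².
Spherical shell: I_cm = (2/3)MR² = (2/3)(5.5)(0.21)² = 0.1617 kg m²; centre at d = 0.42 + 0.42 + 0.38 + 0.38 + 0.21 = 1.81 m, so I = I_cm + Md² gives I = 0.1617 + (5.5)(1.81)² = 18.18 kg m².
Total I = 0.37044 + 1.2701 + 9.7968 + 18.18 = 29.618 kg m².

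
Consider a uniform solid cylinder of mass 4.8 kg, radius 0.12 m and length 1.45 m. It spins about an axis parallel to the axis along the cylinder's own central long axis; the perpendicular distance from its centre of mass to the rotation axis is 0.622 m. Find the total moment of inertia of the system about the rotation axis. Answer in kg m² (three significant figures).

1.89

I_cm = (1/2)MR² = (1/2)(4.8)(0.12)² = 0.03456 kg m²; centre at d = 0.622 m, so I = I_cm + Md² gives I = 0.03456 + (4.8)(0.622)² = 1.8916 kg m².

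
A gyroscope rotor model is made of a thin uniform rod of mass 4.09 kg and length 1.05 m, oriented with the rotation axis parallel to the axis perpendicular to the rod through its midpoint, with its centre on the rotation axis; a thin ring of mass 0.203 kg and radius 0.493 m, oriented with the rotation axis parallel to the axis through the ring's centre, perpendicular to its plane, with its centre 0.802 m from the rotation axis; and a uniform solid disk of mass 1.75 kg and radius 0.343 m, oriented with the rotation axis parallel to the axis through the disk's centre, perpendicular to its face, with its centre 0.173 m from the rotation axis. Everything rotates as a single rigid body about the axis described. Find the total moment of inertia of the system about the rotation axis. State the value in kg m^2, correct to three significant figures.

0.711

Thin rod: I_cm = (1/12)ML² = (1/12)(4.09)(1.05)² = 0.37577 kg m^2; axis through the centre, so I = 0.37577 kg m^2.
Thin ring: I_cm = MR² = (0.203)(0.493)² = 0.049339 kg m^2; centre at d = 0.802 m, so I = I_cm + Md² gives I = 0.049339 + (0.203)(0.802)² = 0.17991 kg m^2.
Solid disk: I_cm = (1/2)MR² = (1/2)(1.75)(0.343)² = 0.10294 kg m^2; centre at d = 0.173 m, so I = I_cm + Md² gives I = 0.10294 + (1.75)(0.173)² = 0.15532 kg m^2.
Total I = 0.37577 + 0.17991 + 0.15532 = 0.711 kg m^2.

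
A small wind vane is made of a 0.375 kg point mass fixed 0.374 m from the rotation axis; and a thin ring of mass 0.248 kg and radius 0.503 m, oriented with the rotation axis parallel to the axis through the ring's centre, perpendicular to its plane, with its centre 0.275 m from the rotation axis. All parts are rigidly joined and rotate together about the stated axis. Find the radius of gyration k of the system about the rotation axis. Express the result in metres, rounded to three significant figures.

Point mass: I_cm = 0; centre at d = 0.374 m, so I = I_cm + Md² gives I = 0 + (0.375)(0.374)² = 0.052454 kg m^2.
Thin ring: I_cm = MR² = (0.248)(0.503)² = 0.062746 kg m^2; centre at d = 0.275 m, so I = I_cm + Md² gives I = 0.062746 + (0.248)(0.275)² = 0.081501 kg m^2.
Total I = 0.13395 kg m^2; total mass M = 0.623 kg.
k = √(I/M) = √(0.13395/0.623) = 0.4637 m.

0.464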